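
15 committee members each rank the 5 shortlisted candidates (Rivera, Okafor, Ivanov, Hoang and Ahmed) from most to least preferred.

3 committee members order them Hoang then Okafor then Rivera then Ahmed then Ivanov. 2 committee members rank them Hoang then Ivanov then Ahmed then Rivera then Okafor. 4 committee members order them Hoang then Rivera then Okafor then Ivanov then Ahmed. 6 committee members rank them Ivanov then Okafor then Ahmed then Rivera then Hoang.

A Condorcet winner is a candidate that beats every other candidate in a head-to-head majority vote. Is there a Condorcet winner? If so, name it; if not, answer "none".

Hoang

Head-to-head results (15 committee members):
Rivera vs Okafor: Okafor, 9–6.
Rivera vs Ivanov: Rivera is ranked higher on 3+4 = 7 ballots, Ivanov on 8. Ivanov wins 8–7.
Rivera vs Hoang: Hoang, 9–6.
Rivera vs Ahmed: 7 to 8, Ahmed.
Okafor vs Ivanov: Okafor preferred on 3+4 = 7 ballots; Ivanov wins 8–7.
Okafor vs Hoang: Hoang, 9–6.
Okafor vs Ahmed: Okafor wins 13–2.
Ivanov vs Hoang: Hoang wins 9–6.
Ivanov vs Ahmed: Ivanov wins 12–3.
Hoang–Ahmed: Hoang 9–6.
Hoang wins every pairwise contest, so Hoang is the Condorcet winner.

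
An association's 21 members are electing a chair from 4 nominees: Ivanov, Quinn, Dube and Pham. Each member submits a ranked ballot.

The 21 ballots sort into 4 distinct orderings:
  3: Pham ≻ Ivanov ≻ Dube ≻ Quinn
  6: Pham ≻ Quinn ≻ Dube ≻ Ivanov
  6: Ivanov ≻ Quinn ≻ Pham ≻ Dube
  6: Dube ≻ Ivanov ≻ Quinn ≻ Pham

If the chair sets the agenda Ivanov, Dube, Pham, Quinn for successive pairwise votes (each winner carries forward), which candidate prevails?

Quinn

Round 1: Ivanov vs Dube — 9–12, Dube advances.
Round 2: Dube vs Pham — 6–15, Pham advances.
Round 3: Pham vs Quinn — 9–12, Quinn advances.
The agenda winner is Quinn.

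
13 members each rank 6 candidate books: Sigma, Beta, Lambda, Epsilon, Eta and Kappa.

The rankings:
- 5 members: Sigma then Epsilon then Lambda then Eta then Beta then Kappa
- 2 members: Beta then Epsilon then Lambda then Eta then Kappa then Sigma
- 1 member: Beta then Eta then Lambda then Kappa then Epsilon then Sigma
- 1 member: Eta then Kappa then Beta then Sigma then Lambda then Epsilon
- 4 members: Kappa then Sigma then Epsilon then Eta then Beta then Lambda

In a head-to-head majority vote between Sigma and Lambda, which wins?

Sigma

Ballots ranking Sigma above Lambda: 5 + 1 + 4 = 10.
Ballots ranking Lambda above Sigma: 13 − 10 = 3.
Sigma wins the head-to-head 10–3.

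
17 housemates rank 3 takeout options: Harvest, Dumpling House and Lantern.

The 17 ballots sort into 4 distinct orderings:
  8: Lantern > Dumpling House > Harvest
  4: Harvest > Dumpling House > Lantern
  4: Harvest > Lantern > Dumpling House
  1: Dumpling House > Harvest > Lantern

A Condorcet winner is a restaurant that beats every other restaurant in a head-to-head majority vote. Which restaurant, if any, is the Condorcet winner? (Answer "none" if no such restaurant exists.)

none

Head-to-head results (17 friends):
Harvest vs Dumpling House: Dumpling House, 9–8.
Harvest vs Lantern: Harvest wins 9–8.
Dumpling House vs Lantern: Lantern, 12–5.
No restaurant is unbeaten: Harvest loses to Dumpling House; Dumpling House loses to Lantern; Lantern loses to Harvest. In particular Harvest → Lantern → Dumpling House → Harvest is a majority cycle — no Condorcet winner exists.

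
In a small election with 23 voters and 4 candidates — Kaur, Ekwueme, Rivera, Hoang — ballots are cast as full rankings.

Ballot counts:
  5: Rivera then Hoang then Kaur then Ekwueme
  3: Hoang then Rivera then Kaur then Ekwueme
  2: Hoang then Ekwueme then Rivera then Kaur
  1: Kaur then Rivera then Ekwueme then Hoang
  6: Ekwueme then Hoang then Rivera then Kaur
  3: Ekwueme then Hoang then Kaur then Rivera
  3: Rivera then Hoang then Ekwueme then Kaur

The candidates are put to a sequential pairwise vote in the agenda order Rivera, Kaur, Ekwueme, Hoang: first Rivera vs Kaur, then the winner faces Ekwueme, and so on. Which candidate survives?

Hoang

Round 1: Rivera vs Kaur — 19–4, Rivera advances.
Round 2: Rivera vs Ekwueme — 12–11, Rivera advances.
Round 3: Rivera vs Hoang — 9–14, Hoang advances.
The agenda winner is Hoang.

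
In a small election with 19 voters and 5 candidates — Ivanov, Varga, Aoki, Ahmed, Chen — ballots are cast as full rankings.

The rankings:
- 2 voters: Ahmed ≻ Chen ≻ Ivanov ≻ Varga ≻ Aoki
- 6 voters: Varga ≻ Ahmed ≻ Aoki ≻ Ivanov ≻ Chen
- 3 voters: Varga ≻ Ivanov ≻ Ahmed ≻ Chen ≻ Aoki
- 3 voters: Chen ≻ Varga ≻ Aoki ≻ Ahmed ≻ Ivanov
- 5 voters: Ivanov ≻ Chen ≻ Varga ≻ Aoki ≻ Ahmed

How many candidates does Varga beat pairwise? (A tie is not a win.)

Varga against each rival (19 voters):
Varga–Ivanov: Varga 12–7.
Varga vs Aoki: Varga wins 19–0.
Varga vs Ahmed: 6+3+3+5 = 17 for Varga, 2 for Ahmed — Varga by 17–2.
Varga vs Chen: Chen, 10–9.
Varga beats Ivanov, Aoki, Ahmed; loses to Chen — 3 pairwise wins.

3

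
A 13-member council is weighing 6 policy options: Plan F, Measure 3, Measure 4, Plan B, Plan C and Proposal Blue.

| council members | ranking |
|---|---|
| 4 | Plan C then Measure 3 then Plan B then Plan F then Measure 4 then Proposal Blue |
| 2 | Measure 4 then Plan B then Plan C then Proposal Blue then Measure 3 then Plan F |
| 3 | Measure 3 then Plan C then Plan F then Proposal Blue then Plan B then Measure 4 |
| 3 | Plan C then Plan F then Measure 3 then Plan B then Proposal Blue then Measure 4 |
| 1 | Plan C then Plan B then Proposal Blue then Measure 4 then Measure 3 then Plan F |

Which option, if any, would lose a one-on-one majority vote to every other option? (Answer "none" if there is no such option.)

Head-to-head results (13 council members):
Plan F vs Measure 3: Plan F is ranked higher on 3 ballots, Measure 3 on 10. Measure 3 wins 10–3.
Plan F vs Measure 4: Plan F, 10–3.
Plan F vs Plan B: Plan B wins 7–6.
Plan F vs Plan C: Plan F is ranked higher on 0 ballots, Plan C on 13. Plan C wins 13–0.
Plan F vs Proposal Blue: Plan F wins 10–3.
Measure 3 vs Measure 4: Measure 3, 10–3.
Measure 3 vs Plan B: Measure 3 preferred on 4+3+3 = 10 ballots; Measure 3 wins 10–3.
Measure 3 vs Plan C: 3 to 10, Plan C.
Measure 3–Proposal Blue: Measure 3 10–3.
Measure 4 vs Plan B: 2 for Measure 4, 11 for Plan B — Plan B by 11–2.
Measure 4 vs Plan C: Plan C, 11–2.
Measure 4 vs Proposal Blue: Measure 4 preferred on 4+2 = 6 ballots; Proposal Blue wins 7–6.
Plan B vs Plan C: Plan B preferred on 2 ballots; Plan C wins 11–2.
Plan B vs Proposal Blue: Plan B, 10–3.
Plan C vs Proposal Blue: Plan C, 13–0.
Measure 4 loses to every other option — it is the Condorcet loser.

Measure 4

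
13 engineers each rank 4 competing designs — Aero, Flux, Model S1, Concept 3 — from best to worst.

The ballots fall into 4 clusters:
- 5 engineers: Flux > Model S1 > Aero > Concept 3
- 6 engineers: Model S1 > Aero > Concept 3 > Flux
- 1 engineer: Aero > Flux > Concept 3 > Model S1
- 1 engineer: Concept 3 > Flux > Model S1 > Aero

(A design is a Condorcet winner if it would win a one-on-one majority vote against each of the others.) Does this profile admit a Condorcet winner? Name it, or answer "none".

none

Pairwise majorities:
Aero vs Flux: Aero, 7–6.
Aero–Model S1: Model S1 12–1.
Aero–Concept 3: Aero 12–1.
Flux vs Model S1: 5+1+1 = 7 for Flux, 6 for Model S1 — Flux by 7–6.
Flux vs Concept 3: 6 to 7, Concept 3.
Model S1 vs Concept 3: 11 to 2, Model S1.
No design is unbeaten: Aero loses to Model S1; Flux loses to Aero; Model S1 loses to Flux; Concept 3 loses to Aero. In particular Aero > Flux > Model S1 > Aero is a majority cycle — no Condorcet winner exists.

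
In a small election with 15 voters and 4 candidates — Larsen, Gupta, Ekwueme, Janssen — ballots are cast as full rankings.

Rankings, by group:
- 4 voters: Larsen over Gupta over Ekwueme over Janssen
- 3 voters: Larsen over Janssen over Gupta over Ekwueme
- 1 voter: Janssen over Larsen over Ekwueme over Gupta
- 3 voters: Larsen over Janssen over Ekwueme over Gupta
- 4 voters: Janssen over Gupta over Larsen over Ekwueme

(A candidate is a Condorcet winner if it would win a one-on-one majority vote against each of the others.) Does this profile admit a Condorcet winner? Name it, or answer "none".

Larsen

Pairwise majorities:
Larsen vs Gupta: Larsen is ranked higher on 4+3+1+3 = 11 ballots, Gupta on 4. Larsen wins 11–4.
Larsen vs Ekwueme: Larsen preferred on 4+3+1+3+4 = 15 ballots; Larsen wins 15–0.
Larsen vs Janssen: Larsen is ranked higher on 4+3+3 = 10 ballots, Janssen on 5. Larsen wins 10–5.
Gupta–Ekwueme: Gupta 11–4.
Gupta vs Janssen: 4 to 11, Janssen.
Ekwueme vs Janssen: Janssen wins 11–4.
Larsen wins every pairwise contest, so Larsen is the Condorcet winner.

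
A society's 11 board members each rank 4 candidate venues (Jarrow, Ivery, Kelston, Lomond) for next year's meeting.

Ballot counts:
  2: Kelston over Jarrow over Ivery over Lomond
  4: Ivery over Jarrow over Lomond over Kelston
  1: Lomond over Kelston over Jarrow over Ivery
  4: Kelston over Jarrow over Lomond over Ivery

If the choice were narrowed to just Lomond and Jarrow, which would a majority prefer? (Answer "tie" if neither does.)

Ballots ranking Lomond above Jarrow: 1.
Ballots ranking Jarrow above Lomond: 11 − 1 = 10.
Jarrow wins the head-to-head 10–1.

Jarrow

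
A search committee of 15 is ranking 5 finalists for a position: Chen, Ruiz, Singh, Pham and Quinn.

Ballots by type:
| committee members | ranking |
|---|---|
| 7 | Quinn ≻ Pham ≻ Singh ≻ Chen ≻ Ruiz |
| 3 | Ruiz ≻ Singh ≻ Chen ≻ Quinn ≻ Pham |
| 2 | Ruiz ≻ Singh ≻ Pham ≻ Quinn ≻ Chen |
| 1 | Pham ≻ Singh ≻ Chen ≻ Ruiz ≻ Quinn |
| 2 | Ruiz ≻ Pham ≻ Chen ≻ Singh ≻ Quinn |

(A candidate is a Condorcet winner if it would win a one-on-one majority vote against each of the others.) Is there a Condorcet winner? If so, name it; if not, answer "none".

none

Head-to-head results (15 committee members):
Chen–Ruiz: Chen 8–7.
Chen–Singh: Singh 13–2.
Chen vs Pham: Pham, 12–3.
Chen vs Quinn: Quinn, 9–6.
Ruiz vs Singh: Singh, 8–7.
Ruiz vs Pham: Pham wins 8–7.
Ruiz vs Quinn: Ruiz wins 8–7.
Singh vs Pham: Pham wins 10–5.
Singh–Quinn: Singh 8–7.
Pham–Quinn: Quinn 10–5.
Every candidate loses at least once (Chen loses to Singh; Ruiz loses to Chen; Singh loses to Pham; Pham loses to Quinn; Quinn loses to Ruiz). The majority relation contains the cycle Chen > Ruiz > Quinn > Chen, so there is no Condorcet winner.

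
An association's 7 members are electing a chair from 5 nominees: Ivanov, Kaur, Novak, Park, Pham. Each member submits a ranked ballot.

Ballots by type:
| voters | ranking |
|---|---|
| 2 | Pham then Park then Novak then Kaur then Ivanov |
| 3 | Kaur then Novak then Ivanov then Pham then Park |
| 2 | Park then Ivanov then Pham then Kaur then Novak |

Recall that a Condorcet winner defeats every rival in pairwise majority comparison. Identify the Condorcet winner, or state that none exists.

Check each pair by majority over 7 ballots:
Ivanov vs Kaur: Kaur wins 5–2.
Ivanov vs Novak: Novak wins 5–2.
Ivanov–Park: Park 4–3.
Ivanov–Pham: Ivanov 5–2.
Kaur vs Novak: Kaur, 5–2.
Kaur vs Park: Park wins 4–3.
Kaur vs Pham: Kaur preferred on 3 ballots; Pham wins 4–3.
Novak–Park: Park 4–3.
Novak vs Pham: 3 to 4, Pham.
Park vs Pham: Pham wins 5–2.
No candidate is unbeaten: Ivanov loses to Kaur; Kaur loses to Park; Novak loses to Kaur; Park loses to Pham; Pham loses to Ivanov. In particular Ivanov → Pham → Kaur → Ivanov is a majority cycle — no Condorcet winner exists.

none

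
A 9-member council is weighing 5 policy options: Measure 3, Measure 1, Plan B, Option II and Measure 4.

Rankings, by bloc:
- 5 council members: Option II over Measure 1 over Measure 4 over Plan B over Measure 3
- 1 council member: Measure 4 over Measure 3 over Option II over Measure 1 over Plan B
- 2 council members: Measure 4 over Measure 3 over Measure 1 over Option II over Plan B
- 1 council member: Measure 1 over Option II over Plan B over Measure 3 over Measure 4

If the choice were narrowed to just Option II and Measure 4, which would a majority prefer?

Option II

Ballots ranking Option II above Measure 4: 5 + 1 = 6.
Ballots ranking Measure 4 above Option II: 9 − 6 = 3.
Option II wins the head-to-head 6–3.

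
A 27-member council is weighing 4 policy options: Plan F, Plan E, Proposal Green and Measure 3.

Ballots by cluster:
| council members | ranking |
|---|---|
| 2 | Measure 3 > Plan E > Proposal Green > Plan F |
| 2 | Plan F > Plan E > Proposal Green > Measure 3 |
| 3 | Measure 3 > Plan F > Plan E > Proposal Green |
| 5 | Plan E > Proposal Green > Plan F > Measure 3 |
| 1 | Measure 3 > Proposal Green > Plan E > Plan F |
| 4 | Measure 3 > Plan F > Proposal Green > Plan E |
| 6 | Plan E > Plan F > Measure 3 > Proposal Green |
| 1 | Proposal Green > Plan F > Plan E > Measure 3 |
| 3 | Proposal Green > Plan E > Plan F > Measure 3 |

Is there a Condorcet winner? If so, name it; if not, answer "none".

Pairwise majorities:
Plan F vs Plan E: 10 to 17, Plan E.
Plan F vs Proposal Green: Plan F wins 15–12.
Plan F vs Measure 3: Plan F is ranked higher on 2+5+6+1+3 = 17 ballots, Measure 3 on 10. Plan F wins 17–10.
Plan E vs Proposal Green: 2+2+3+5+6 = 18 for Plan E, 9 for Proposal Green — Plan E by 18–9.
Plan E vs Measure 3: 17 to 10, Plan E.
Proposal Green vs Measure 3: Measure 3 wins 16–11.
Plan E beats each of Plan F, Proposal Green, Measure 3 — Plan E is the Condorcet winner.

Plan E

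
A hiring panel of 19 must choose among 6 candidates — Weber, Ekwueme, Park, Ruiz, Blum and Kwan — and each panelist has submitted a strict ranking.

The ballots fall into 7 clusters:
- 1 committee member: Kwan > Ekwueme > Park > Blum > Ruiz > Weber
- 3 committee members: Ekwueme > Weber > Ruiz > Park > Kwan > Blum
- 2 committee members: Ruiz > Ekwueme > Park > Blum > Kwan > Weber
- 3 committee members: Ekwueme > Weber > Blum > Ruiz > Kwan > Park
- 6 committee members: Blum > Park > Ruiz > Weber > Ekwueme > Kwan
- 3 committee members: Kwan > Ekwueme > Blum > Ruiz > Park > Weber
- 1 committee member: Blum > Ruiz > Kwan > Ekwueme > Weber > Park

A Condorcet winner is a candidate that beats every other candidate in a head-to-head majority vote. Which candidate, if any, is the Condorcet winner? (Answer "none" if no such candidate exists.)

Pairwise majorities:
Weber vs Ekwueme: Ekwueme wins 13–6.
Weber vs Park: Weber preferred on 3+3+1 = 7 ballots; Park wins 12–7.
Weber vs Ruiz: 3+3 = 6 for Weber, 13 for Ruiz — Ruiz by 13–6.
Weber vs Blum: Weber preferred on 3+3 = 6 ballots; Blum wins 13–6.
Weber vs Kwan: Weber wins 12–7.
Ekwueme vs Park: Ekwueme preferred on 1+3+2+3+3+1 = 13 ballots; Ekwueme wins 13–6.
Ekwueme vs Ruiz: Ekwueme wins 10–9.
Ekwueme vs Blum: Ekwueme preferred on 1+3+2+3+3 = 12 ballots; Ekwueme wins 12–7.
Ekwueme vs Kwan: Ekwueme, 14–5.
Park vs Ruiz: 1+6 = 7 for Park, 12 for Ruiz — Ruiz by 12–7.
Park vs Blum: Blum, 13–6.
Park vs Kwan: 11 to 8, Park.
Ruiz vs Blum: Ruiz preferred on 3+2 = 5 ballots; Blum wins 14–5.
Ruiz–Kwan: Ruiz 15–4.
Blum–Kwan: Blum 12–7.
Ekwueme wins every pairwise contest, so Ekwueme is the Condorcet winner.

Ekwueme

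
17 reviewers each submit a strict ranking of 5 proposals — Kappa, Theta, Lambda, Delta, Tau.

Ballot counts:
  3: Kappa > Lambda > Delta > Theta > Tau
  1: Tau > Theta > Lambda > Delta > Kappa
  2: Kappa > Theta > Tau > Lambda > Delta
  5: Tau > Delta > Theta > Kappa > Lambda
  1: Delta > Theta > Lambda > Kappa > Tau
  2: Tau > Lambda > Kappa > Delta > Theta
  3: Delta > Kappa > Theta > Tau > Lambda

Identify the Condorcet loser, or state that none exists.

Lambda

Pairwise majorities:
Kappa vs Theta: 10 to 7, Kappa.
Kappa vs Lambda: 3+2+5+3 = 13 for Kappa, 4 for Lambda — Kappa by 13–4.
Kappa vs Delta: Delta, 10–7.
Kappa vs Tau: Kappa, 9–8.
Theta–Lambda: Theta 12–5.
Theta vs Delta: 1+2 = 3 for Theta, 14 for Delta — Delta by 14–3.
Theta vs Tau: Theta is ranked higher on 3+2+1+3 = 9 ballots, Tau on 8. Theta wins 9–8.
Lambda vs Delta: Lambda preferred on 3+1+2+2 = 8 ballots; Delta wins 9–8.
Lambda vs Tau: 3+1 = 4 for Lambda, 13 for Tau — Tau by 13–4.
Delta vs Tau: Tau wins 10–7.
Lambda is beaten in every head-to-head and is the Condorcet loser.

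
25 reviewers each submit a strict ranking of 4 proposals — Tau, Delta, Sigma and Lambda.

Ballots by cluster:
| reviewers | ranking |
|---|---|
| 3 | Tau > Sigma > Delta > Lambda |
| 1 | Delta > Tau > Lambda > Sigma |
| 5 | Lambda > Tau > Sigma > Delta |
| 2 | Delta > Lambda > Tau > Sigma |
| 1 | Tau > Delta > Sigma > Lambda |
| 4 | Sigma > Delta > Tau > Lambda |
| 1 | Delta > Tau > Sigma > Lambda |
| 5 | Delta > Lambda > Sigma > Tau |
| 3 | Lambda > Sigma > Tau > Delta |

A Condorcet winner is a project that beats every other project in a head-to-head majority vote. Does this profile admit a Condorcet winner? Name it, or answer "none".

Check each pair by majority over 25 ballots:
Tau vs Delta: Tau preferred on 3+5+1+3 = 12 ballots; Delta wins 13–12.
Tau vs Sigma: Tau preferred on 3+1+5+2+1+1 = 13 ballots; Tau wins 13–12.
Tau vs Lambda: 3+1+1+4+1 = 10 for Tau, 15 for Lambda — Lambda by 15–10.
Delta vs Sigma: Delta is ranked higher on 1+2+1+1+5 = 10 ballots, Sigma on 15. Sigma wins 15–10.
Delta vs Lambda: 17 to 8, Delta.
Sigma vs Lambda: 9 to 16, Lambda.
Every project loses at least once (Tau loses to Delta; Delta loses to Sigma; Sigma loses to Tau; Lambda loses to Delta). The majority relation contains the cycle Tau > Sigma > Delta > Tau, so there is no Condorcet winner.

none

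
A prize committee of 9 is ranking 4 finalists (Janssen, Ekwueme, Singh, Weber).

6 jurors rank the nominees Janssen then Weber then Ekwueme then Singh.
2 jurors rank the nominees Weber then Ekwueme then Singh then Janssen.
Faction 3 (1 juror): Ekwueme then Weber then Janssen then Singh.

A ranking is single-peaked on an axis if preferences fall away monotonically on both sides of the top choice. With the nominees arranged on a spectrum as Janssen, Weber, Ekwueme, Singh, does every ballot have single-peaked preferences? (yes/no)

yes

Axis positions: Janssen=1, Weber=2, Ekwueme=3, Singh=4.
Faction 1 (peak Janssen at position 1): ranking walks positions 1-2-3-4, expanding outward from the peak — single-peaked.
Faction 2 (peak Weber at position 2): ranking walks positions 2-3-4-1, expanding outward from the peak — single-peaked.
Faction 3 (peak Ekwueme at position 3): ranking walks positions 3-2-1-4, expanding outward from the peak — single-peaked.
Every ranking is single-peaked on this axis.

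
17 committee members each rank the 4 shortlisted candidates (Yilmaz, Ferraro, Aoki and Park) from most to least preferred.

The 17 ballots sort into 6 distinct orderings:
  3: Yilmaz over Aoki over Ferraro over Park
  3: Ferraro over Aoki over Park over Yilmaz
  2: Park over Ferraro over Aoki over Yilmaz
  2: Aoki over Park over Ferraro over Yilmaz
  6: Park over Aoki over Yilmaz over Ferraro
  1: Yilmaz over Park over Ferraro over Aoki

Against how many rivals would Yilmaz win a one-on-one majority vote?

Yilmaz against each rival (17 committee members):
Yilmaz vs Ferraro: Yilmaz is ranked higher on 3+6+1 = 10 ballots, Ferraro on 7. Yilmaz wins 10–7.
Yilmaz vs Aoki: Aoki, 13–4.
Yilmaz vs Park: 4 to 13, Park.
Yilmaz beats Ferraro; loses to Aoki, Park — 1 pairwise win.

1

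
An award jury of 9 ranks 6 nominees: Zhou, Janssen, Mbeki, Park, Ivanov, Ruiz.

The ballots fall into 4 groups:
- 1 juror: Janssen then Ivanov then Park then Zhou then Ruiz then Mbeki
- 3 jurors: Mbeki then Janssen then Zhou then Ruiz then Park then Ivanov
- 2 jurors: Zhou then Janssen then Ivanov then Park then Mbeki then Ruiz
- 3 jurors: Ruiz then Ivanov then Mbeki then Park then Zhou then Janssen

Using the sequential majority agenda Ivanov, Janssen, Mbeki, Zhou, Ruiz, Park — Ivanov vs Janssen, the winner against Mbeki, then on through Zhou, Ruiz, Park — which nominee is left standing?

Round 1: Ivanov vs Janssen — 3–6, Janssen advances.
Round 2: Janssen vs Mbeki — 3–6, Mbeki advances.
Round 3: Mbeki vs Zhou — 6–3, Mbeki advances.
Round 4: Mbeki vs Ruiz — 5–4, Mbeki advances.
Round 5: Mbeki vs Park — 6–3, Mbeki advances.
Mbeki survives the agenda.

Mbeki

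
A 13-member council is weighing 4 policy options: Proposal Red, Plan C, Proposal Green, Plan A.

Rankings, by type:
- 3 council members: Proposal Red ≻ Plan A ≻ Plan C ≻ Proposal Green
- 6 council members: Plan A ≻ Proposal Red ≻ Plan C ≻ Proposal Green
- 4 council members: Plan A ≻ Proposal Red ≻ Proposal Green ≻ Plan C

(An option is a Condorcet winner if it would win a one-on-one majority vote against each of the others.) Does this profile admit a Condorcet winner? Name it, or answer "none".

Plan A

Pairwise majorities:
Proposal Red–Plan C: Proposal Red 13–0.
Proposal Red vs Proposal Green: 13 to 0, Proposal Red.
Proposal Red vs Plan A: 3 to 10, Plan A.
Plan C vs Proposal Green: Plan C, 9–4.
Plan C vs Plan A: Plan A, 13–0.
Proposal Green vs Plan A: Proposal Green preferred on 0 ballots; Plan A wins 13–0.
Plan A defeats every rival head-to-head and is the Condorcet winner.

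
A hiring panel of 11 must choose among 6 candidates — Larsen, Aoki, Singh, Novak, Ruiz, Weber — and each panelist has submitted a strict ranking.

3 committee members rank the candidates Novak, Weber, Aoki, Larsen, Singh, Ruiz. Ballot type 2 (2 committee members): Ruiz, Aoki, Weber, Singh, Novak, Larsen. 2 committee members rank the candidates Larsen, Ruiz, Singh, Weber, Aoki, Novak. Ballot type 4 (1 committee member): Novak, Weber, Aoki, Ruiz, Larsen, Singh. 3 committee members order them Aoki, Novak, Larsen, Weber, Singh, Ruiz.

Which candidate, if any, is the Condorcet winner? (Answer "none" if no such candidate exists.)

Pairwise majorities:
Larsen vs Aoki: Aoki, 9–2.
Larsen–Singh: Larsen 9–2.
Larsen vs Novak: Larsen preferred on 2 ballots; Novak wins 9–2.
Larsen vs Ruiz: 8 to 3, Larsen.
Larsen–Weber: Weber 6–5.
Aoki vs Singh: Aoki wins 9–2.
Aoki vs Novak: Aoki, 7–4.
Aoki vs Ruiz: Aoki, 7–4.
Aoki vs Weber: Aoki is ranked higher on 2+3 = 5 ballots, Weber on 6. Weber wins 6–5.
Singh vs Novak: Singh is ranked higher on 2+2 = 4 ballots, Novak on 7. Novak wins 7–4.
Singh vs Ruiz: Singh preferred on 3+3 = 6 ballots; Singh wins 6–5.
Singh vs Weber: 2 for Singh, 9 for Weber — Weber by 9–2.
Novak vs Ruiz: 7 to 4, Novak.
Novak vs Weber: Novak, 7–4.
Ruiz vs Weber: 4 to 7, Weber.
Every candidate loses at least once (Larsen loses to Aoki; Aoki loses to Weber; Singh loses to Larsen; Novak loses to Aoki; Ruiz loses to Larsen; Weber loses to Novak). The majority relation contains the cycle Aoki > Novak > Weber > Aoki, so there is no Condorcet winner.

none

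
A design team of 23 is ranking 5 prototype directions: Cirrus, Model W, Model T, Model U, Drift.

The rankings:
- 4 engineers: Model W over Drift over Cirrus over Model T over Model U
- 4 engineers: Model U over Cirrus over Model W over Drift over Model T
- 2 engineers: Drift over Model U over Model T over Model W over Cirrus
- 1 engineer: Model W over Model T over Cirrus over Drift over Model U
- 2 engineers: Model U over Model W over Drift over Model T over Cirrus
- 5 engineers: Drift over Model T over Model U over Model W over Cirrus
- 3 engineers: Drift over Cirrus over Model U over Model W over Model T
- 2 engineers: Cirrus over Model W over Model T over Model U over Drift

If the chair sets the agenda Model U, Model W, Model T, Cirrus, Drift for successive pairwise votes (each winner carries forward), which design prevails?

Drift

Round 1: Model U vs Model W — 16–7, Model U advances.
Round 2: Model U vs Model T — 11–12, Model T advances.
Round 3: Model T vs Cirrus — 10–13, Cirrus advances.
Round 4: Cirrus vs Drift — 7–16, Drift advances.
Drift survives the agenda.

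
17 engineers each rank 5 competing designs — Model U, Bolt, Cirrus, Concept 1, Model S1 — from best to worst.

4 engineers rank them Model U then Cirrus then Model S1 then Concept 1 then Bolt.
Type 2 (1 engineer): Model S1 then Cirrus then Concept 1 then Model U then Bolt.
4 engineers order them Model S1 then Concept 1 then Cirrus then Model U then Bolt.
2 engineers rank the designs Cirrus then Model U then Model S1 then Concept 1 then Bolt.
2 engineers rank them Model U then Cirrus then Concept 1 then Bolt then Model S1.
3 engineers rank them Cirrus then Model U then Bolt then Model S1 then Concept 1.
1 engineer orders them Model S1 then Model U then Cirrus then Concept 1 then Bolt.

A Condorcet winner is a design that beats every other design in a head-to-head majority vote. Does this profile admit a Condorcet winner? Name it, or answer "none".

Check each pair by majority over 17 ballots:
Model U–Bolt: Model U 17–0.
Model U–Cirrus: Cirrus 10–7.
Model U vs Concept 1: Model U, 12–5.
Model U vs Model S1: Model U wins 11–6.
Bolt vs Cirrus: Cirrus wins 17–0.
Bolt–Concept 1: Concept 1 14–3.
Bolt–Model S1: Model S1 12–5.
Cirrus vs Concept 1: Cirrus wins 13–4.
Cirrus–Model S1: Cirrus 11–6.
Concept 1 vs Model S1: Model S1, 15–2.
Cirrus defeats every rival head-to-head and is the Condorcet winner.

Cirrus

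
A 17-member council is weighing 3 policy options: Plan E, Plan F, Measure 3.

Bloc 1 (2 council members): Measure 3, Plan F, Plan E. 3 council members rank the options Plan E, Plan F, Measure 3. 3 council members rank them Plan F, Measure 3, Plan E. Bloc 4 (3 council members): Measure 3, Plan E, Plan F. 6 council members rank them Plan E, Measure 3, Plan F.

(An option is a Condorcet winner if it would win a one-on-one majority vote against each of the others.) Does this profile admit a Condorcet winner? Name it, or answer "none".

Plan E

Check each pair by majority over 17 ballots:
Plan E–Plan F: Plan E 12–5.
Plan E–Measure 3: Plan E 9–8.
Plan F vs Measure 3: 6 to 11, Measure 3.
Plan E defeats every rival head-to-head and is the Condorcet winner.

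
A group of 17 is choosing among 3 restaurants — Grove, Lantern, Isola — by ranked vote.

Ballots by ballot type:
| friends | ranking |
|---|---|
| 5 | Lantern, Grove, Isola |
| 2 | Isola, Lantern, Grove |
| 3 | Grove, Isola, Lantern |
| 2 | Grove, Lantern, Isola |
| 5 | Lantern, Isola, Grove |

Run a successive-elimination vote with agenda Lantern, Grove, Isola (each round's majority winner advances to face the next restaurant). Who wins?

Lantern

Round 1: Lantern vs Grove — 12–5, Lantern advances.
Round 2: Lantern vs Isola — 12–5, Lantern advances.
Lantern survives the agenda.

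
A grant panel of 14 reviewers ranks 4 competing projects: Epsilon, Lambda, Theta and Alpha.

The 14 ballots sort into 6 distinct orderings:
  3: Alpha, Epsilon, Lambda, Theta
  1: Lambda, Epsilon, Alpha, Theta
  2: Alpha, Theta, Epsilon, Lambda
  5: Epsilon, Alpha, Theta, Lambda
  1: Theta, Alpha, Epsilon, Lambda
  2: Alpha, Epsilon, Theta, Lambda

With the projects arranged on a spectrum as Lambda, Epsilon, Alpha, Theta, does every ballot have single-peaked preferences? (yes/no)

Axis positions: Lambda=1, Epsilon=2, Alpha=3, Theta=4.
Ballot type 1 (peak Alpha at position 3): ranking walks positions 3-2-1-4, expanding outward from the peak — single-peaked.
Ballot type 2 (peak Lambda at position 1): ranking walks positions 1-2-3-4, expanding outward from the peak — single-peaked.
Ballot type 3 (peak Alpha at position 3): ranking walks positions 3-4-2-1, expanding outward from the peak — single-peaked.
Ballot type 4 (peak Epsilon at position 2): ranking walks positions 2-3-4-1, expanding outward from the peak — single-peaked.
Ballot type 5 (peak Theta at position 4): ranking walks positions 4-3-2-1, expanding outward from the peak — single-peaked.
Ballot type 6 (peak Alpha at position 3): ranking walks positions 3-2-4-1, expanding outward from the peak — single-peaked.
Every ranking is single-peaked on this axis.

yes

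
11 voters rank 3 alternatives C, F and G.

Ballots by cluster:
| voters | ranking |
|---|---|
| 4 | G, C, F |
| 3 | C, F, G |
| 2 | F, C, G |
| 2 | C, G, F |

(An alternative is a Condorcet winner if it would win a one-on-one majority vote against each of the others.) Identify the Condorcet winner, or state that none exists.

C

Head-to-head results (11 voters):
C vs F: C is ranked higher on 4+3+2 = 9 ballots, F on 2. C wins 9–2.
C vs G: 7 to 4, C.
F vs G: F is ranked higher on 3+2 = 5 ballots, G on 6. G wins 6–5.
C wins every pairwise contest, so C is the Condorcet winner.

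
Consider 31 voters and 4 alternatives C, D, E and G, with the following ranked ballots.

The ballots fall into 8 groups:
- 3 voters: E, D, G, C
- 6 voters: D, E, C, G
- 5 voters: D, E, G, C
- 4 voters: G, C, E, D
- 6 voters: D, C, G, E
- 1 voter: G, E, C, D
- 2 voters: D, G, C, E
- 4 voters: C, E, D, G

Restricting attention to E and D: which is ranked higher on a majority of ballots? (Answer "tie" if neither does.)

Ballots ranking E above D: 3 + 4 + 1 + 4 = 12.
Ballots ranking D above E: 31 − 12 = 19.
D wins the head-to-head 19–12.

D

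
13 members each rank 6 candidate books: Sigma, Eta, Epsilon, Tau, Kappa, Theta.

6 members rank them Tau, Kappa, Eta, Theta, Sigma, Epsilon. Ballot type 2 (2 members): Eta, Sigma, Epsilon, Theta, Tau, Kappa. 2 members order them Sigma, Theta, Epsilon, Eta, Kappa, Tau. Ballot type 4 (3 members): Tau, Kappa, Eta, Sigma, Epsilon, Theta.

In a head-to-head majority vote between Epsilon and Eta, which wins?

Eta

Ballots ranking Epsilon above Eta: 2.
Ballots ranking Eta above Epsilon: 13 − 2 = 11.
Eta wins the head-to-head 11–2.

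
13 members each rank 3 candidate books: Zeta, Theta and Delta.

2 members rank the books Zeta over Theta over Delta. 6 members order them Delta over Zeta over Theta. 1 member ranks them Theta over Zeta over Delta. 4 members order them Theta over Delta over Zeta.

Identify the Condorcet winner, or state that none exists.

Check each pair by majority over 13 ballots:
Zeta vs Theta: Zeta wins 8–5.
Zeta vs Delta: Delta wins 10–3.
Theta vs Delta: Theta wins 7–6.
Every book loses at least once (Zeta loses to Delta; Theta loses to Zeta; Delta loses to Theta). The majority relation contains the cycle Zeta beats Theta beats Delta beats Zeta, so there is no Condorcet winner.

none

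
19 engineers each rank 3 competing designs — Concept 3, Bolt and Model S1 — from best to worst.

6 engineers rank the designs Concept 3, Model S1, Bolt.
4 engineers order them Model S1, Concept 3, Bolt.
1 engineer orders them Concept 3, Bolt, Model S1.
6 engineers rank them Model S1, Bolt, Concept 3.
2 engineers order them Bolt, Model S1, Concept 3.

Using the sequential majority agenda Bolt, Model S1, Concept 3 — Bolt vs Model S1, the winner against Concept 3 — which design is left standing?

Model S1

Round 1: Bolt vs Model S1 — 3–16, Model S1 advances.
Round 2: Model S1 vs Concept 3 — 12–7, Model S1 advances.
The agenda winner is Model S1.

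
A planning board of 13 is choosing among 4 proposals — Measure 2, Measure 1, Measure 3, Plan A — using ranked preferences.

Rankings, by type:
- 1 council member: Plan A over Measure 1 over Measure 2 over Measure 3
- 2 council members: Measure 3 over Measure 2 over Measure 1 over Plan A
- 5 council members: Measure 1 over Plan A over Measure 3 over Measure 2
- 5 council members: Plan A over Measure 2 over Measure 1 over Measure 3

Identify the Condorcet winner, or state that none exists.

Pairwise majorities:
Measure 2–Measure 1: Measure 2 7–6.
Measure 2 vs Measure 3: Measure 3 wins 7–6.
Measure 2 vs Plan A: Plan A wins 11–2.
Measure 1 vs Measure 3: Measure 1, 11–2.
Measure 1 vs Plan A: Measure 1 wins 7–6.
Measure 3–Plan A: Plan A 11–2.
Each option drops at least one matchup (Measure 2 loses to Measure 3; Measure 1 loses to Measure 2; Measure 3 loses to Measure 1; Plan A loses to Measure 1); the cycle Measure 2 → Measure 1 → Measure 3 → Measure 2 rules out a Condorcet winner.

none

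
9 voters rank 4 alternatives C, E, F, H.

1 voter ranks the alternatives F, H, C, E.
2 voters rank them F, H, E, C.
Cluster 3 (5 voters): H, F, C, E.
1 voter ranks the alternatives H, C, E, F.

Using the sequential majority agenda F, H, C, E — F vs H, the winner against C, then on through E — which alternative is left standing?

H

Round 1: F vs H — 3–6, H advances.
Round 2: H vs C — 9–0, H advances.
Round 3: H vs E — 9–0, H advances.
H survives the agenda.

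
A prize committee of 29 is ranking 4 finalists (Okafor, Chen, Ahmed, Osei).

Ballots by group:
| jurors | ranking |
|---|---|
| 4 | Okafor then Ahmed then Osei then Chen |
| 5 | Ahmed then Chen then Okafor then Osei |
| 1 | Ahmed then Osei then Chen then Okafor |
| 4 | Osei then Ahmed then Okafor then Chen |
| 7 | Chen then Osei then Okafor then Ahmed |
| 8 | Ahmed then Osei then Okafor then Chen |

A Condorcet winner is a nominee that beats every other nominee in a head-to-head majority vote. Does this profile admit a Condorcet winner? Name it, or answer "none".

Ahmed

Head-to-head results (29 jurors):
Okafor vs Chen: 16 to 13, Okafor.
Okafor vs Ahmed: 11 to 18, Ahmed.
Okafor vs Osei: Okafor preferred on 4+5 = 9 ballots; Osei wins 20–9.
Chen vs Ahmed: 7 to 22, Ahmed.
Chen vs Osei: Chen preferred on 5+7 = 12 ballots; Osei wins 17–12.
Ahmed vs Osei: Ahmed preferred on 4+5+1+8 = 18 ballots; Ahmed wins 18–11.
Ahmed wins every pairwise contest, so Ahmed is the Condorcet winner.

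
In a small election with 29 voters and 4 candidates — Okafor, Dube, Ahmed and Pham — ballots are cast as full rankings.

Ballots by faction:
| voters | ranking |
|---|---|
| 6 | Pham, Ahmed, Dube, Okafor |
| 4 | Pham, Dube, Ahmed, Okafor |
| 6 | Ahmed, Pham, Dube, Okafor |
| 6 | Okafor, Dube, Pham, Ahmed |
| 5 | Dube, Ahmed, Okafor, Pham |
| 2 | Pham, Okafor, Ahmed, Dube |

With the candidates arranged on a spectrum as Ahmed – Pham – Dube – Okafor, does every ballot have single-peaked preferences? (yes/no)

Axis positions: Ahmed=1, Pham=2, Dube=3, Okafor=4.
Faction 1 (peak Pham at position 2): ranking walks positions 2-1-3-4, expanding outward from the peak — single-peaked.
Faction 2 (peak Pham at position 2): ranking walks positions 2-3-1-4, expanding outward from the peak — single-peaked.
Faction 3 (peak Ahmed at position 1): ranking walks positions 1-2-3-4, expanding outward from the peak — single-peaked.
Faction 4 (peak Okafor at position 4): ranking walks positions 4-3-2-1, expanding outward from the peak — single-peaked.
Faction 5: ranking walks positions 3-1-4-2; Ahmed is ranked above Pham even though Pham lies between Ahmed and the peak Dube on the axis — preferences dip and rise again. Not single-peaked.
Faction 6: ranking walks positions 2-4-1-3; Okafor is ranked above Dube even though Dube lies between Okafor and the peak Pham on the axis — preferences dip and rise again. Not single-peaked.
Faction 5 violates single-peakedness, so the profile is not single-peaked on this axis.

no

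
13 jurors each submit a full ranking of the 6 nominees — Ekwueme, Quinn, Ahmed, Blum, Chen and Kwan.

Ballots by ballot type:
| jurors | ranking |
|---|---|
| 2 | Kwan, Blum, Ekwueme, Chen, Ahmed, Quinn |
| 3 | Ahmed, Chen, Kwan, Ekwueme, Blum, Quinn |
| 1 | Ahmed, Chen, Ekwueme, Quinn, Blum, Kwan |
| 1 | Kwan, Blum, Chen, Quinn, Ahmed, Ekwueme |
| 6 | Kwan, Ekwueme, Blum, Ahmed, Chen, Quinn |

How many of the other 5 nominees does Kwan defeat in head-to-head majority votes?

5

Kwan against each rival (13 jurors):
Kwan vs Ekwueme: Kwan, 12–1.
Kwan–Quinn: Kwan 12–1.
Kwan vs Ahmed: 2+1+6 = 9 for Kwan, 4 for Ahmed — Kwan by 9–4.
Kwan vs Blum: Kwan is ranked higher on 2+3+1+6 = 12 ballots, Blum on 1. Kwan wins 12–1.
Kwan vs Chen: Kwan, 9–4.
Kwan beats Ekwueme, Quinn, Ahmed, Blum, Chen — 5 pairwise wins.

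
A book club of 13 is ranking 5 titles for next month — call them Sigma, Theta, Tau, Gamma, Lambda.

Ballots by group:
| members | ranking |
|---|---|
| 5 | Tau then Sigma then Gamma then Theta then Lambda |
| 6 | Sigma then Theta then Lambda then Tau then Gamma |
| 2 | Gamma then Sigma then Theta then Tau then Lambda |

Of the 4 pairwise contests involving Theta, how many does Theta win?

Theta against each rival (13 members):
Theta vs Sigma: 0 for Theta, 13 for Sigma — Sigma by 13–0.
Theta vs Tau: Theta wins 8–5.
Theta vs Gamma: Theta preferred on 6 ballots; Gamma wins 7–6.
Theta vs Lambda: Theta preferred on 5+6+2 = 13 ballots; Theta wins 13–0.
Theta beats Tau, Lambda; loses to Sigma, Gamma — 2 pairwise wins.

2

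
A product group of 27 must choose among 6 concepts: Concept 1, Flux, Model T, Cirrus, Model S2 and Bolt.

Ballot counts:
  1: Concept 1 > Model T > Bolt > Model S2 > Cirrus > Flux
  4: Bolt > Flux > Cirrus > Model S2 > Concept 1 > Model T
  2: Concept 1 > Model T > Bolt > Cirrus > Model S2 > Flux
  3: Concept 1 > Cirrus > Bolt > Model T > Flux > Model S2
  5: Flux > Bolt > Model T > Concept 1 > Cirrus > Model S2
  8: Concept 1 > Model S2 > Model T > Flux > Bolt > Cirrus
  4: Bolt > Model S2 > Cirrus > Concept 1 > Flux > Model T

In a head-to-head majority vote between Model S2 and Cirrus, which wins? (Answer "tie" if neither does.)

Ballots ranking Model S2 above Cirrus: 1 + 8 + 4 = 13.
Ballots ranking Cirrus above Model S2: 27 − 13 = 14.
Cirrus wins the head-to-head 14–13.

Cirrus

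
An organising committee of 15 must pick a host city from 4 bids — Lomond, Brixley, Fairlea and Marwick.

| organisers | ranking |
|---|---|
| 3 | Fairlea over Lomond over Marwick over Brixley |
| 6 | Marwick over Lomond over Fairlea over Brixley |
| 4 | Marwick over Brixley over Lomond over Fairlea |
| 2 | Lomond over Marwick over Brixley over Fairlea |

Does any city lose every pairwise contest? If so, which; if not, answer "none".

Brixley

Pairwise majorities:
Lomond vs Brixley: Lomond preferred on 3+6+2 = 11 ballots; Lomond wins 11–4.
Lomond vs Fairlea: Lomond wins 12–3.
Lomond vs Marwick: 5 to 10, Marwick.
Brixley–Fairlea: Fairlea 9–6.
Brixley–Marwick: Marwick 15–0.
Fairlea–Marwick: Marwick 12–3.
Only Brixley has no wins; Brixley is the Condorcet loser.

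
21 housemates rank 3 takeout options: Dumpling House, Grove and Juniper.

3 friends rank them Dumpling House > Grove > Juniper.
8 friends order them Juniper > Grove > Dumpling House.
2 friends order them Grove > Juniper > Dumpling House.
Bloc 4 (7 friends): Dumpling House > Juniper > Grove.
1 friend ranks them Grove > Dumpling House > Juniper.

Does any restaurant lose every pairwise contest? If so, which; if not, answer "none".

Head-to-head results (21 friends):
Dumpling House vs Grove: Grove wins 11–10.
Dumpling House vs Juniper: Dumpling House is ranked higher on 3+7+1 = 11 ballots, Juniper on 10. Dumpling House wins 11–10.
Grove vs Juniper: Grove preferred on 3+2+1 = 6 ballots; Juniper wins 15–6.
No restaurant is winless: Dumpling House beats Juniper; Grove beats Dumpling House; Juniper beats Grove. There is no Condorcet loser.

none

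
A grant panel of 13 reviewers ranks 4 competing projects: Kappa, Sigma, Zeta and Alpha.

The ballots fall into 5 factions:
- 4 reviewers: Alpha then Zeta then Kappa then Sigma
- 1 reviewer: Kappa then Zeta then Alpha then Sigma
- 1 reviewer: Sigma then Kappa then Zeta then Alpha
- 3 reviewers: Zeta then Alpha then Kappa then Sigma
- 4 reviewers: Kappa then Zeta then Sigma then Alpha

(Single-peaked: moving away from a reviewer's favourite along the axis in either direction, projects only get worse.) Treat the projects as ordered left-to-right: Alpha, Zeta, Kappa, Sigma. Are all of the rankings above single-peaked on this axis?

Axis positions: Alpha=1, Zeta=2, Kappa=3, Sigma=4.
Faction 1 (peak Alpha at position 1): ranking walks positions 1-2-3-4, expanding outward from the peak — single-peaked.
Faction 2 (peak Kappa at position 3): ranking walks positions 3-2-1-4, expanding outward from the peak — single-peaked.
Faction 3 (peak Sigma at position 4): ranking walks positions 4-3-2-1, expanding outward from the peak — single-peaked.
Faction 4 (peak Zeta at position 2): ranking walks positions 2-1-3-4, expanding outward from the peak — single-peaked.
Faction 5 (peak Kappa at position 3): ranking walks positions 3-2-4-1, expanding outward from the peak — single-peaked.
Every ranking is single-peaked on this axis.

yes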